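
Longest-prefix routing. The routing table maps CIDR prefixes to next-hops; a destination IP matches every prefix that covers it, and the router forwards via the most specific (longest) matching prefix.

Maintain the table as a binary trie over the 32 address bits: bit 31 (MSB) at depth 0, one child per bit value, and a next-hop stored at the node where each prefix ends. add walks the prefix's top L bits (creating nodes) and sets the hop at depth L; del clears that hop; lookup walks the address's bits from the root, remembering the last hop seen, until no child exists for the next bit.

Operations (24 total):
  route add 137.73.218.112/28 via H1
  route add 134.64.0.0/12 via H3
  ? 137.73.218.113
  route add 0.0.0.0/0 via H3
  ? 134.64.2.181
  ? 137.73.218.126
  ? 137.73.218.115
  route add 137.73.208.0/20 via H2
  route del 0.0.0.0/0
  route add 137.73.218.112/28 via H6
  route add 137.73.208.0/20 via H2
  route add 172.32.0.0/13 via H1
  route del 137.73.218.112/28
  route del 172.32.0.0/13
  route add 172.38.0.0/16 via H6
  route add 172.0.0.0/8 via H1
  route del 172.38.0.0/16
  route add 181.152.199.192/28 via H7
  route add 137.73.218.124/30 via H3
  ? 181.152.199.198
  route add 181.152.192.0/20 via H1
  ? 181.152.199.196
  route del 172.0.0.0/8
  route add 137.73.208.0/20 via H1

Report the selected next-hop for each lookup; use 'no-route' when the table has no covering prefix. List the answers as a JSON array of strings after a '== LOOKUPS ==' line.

Trace:
  add 137.73.218.112/28 -> H1 at depth 28
  add 134.64.0.0/12 -> H3 at depth 12
  Q 137.73.218.113: descend 1000100101001001110110100111 ; hops seen [H1] ; pick H1
  add 0.0.0.0/0 -> H3 at depth 0
  Q 134.64.2.181: descend 100001100100 ; hops seen [H3,H3] ; pick H3
  Q 137.73.218.126: descend 1000100101001001110110100111 ; hops seen [H3,H1] ; pick H1
  Q 137.73.218.115: descend 1000100101001001110110100111 ; hops seen [H3,H1] ; pick H1
  add 137.73.208.0/20 -> H2 at depth 20
  del 0.0.0.0/0 (clear depth 0)
  add 137.73.218.112/28 -> H6 at depth 28
  add 137.73.208.0/20 -> H2 at depth 20
  add 172.32.0.0/13 -> H1 at depth 13
  del 137.73.218.112/28 (clear depth 28)
  del 172.32.0.0/13 (clear depth 13)
  add 172.38.0.0/16 -> H6 at depth 16
  add 172.0.0.0/8 -> H1 at depth 8
  del 172.38.0.0/16 (clear depth 16)
  add 181.152.199.192/28 -> H7 at depth 28
  add 137.73.218.124/30 -> H3 at depth 30
  Q 181.152.199.198: descend 1011010110011000110001111100 ; hops seen [H7] ; pick H7
  add 181.152.192.0/20 -> H1 at depth 20
  Q 181.152.199.196: descend 1011010110011000110001111100 ; hops seen [H1,H7] ; pick H7
  del 172.0.0.0/8 (clear depth 8)
  add 137.73.208.0/20 -> H1 at depth 20

== LOOKUPS ==
["H1","H3","H1","H1","H7","H7"]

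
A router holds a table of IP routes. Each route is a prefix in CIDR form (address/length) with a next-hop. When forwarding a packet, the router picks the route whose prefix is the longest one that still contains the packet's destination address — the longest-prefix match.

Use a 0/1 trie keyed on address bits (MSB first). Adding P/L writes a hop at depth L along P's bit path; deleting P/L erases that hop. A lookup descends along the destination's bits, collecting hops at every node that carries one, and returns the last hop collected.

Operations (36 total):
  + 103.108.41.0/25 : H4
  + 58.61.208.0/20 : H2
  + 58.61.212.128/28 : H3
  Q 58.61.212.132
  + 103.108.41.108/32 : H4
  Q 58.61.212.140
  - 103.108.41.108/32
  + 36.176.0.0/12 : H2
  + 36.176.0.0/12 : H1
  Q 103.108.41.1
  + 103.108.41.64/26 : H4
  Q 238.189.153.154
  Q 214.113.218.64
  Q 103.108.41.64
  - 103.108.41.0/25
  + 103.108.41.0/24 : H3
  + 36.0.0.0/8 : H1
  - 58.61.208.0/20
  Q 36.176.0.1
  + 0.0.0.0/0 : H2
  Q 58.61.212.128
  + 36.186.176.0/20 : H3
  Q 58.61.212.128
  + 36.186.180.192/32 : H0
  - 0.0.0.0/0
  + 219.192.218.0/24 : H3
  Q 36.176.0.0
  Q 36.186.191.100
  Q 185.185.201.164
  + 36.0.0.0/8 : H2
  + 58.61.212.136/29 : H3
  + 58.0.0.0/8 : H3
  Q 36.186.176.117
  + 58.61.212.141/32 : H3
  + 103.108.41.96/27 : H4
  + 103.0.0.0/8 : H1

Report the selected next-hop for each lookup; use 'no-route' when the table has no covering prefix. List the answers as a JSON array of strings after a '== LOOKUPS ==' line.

Apply in order:
  + 103.108.41.0/25 (H4) depth=25
  + 58.61.208.0/20 (H2) depth=20
  + 58.61.212.128/28 (H3) depth=28
  ? 58.61.212.132  path d0:-→d1:-→d2:-→d3:-→d4:-→d5:-→d6:-→d7:-→d8:-→d9:-→d10:-→d11:-→d12:-→d13:-→d14:-→d15:-→d16:-→d17:-→d18:-→d19:-→d20:H2→d21:-→d22:-→d23:-→d24:-→d25:-→d26:-→d27:-→d28:H3  best=H3
  + 103.108.41.108/32 (H4) depth=32
  ? 58.61.212.140  path d0:-→d1:-→d2:-→d3:-→d4:-→d5:-→d6:-→d7:-→d8:-→d9:-→d10:-→d11:-→d12:-→d13:-→d14:-→d15:-→d16:-→d17:-→d18:-→d19:-→d20:H2→d21:-→d22:-→d23:-→d24:-→d25:-→d26:-→d27:-→d28:H3  best=H3
  - 103.108.41.108/32 clear@32
  + 36.176.0.0/12 (H2) depth=12
  + 36.176.0.0/12 (H1) depth=12
  ? 103.108.41.1  path d0:-→d1:-→d2:-→d3:-→d4:-→d5:-→d6:-→d7:-→d8:-→d9:-→d10:-→d11:-→d12:-→d13:-→d14:-→d15:-→d16:-→d17:-→d18:-→d19:-→d20:-→d21:-→d22:-→d23:-→d24:-→d25:H4  best=H4
  + 103.108.41.64/26 (H4) depth=26
  ? 238.189.153.154  path d0:-  best=no-route
  ? 214.113.218.64  path d0:-  best=no-route
  ? 103.108.41.64  path d0:-→d1:-→d2:-→d3:-→d4:-→d5:-→d6:-→d7:-→d8:-→d9:-→d10:-→d11:-→d12:-→d13:-→d14:-→d15:-→d16:-→d17:-→d18:-→d19:-→d20:-→d21:-→d22:-→d23:-→d24:-→d25:H4→d26:H4  best=H4
  - 103.108.41.0/25 clear@25
  + 103.108.41.0/24 (H3) depth=24
  + 36.0.0.0/8 (H1) depth=8
  - 58.61.208.0/20 clear@20
  ? 36.176.0.1  path d0:-→d1:-→d2:-→d3:-→d4:-→d5:-→d6:-→d7:-→d8:H1→d9:-→d10:-→d11:-→d12:H1  best=H1
  + 0.0.0.0/0 (H2) depth=0
  ? 58.61.212.128  path d0:H2→d1:-→d2:-→d3:-→d4:-→d5:-→d6:-→d7:-→d8:-→d9:-→d10:-→d11:-→d12:-→d13:-→d14:-→d15:-→d16:-→d17:-→d18:-→d19:-→d20:-→d21:-→d22:-→d23:-→d24:-→d25:-→d26:-→d27:-→d28:H3  best=H3
  + 36.186.176.0/20 (H3) depth=20
  ? 58.61.212.128  path d0:H2→d1:-→d2:-→d3:-→d4:-→d5:-→d6:-→d7:-→d8:-→d9:-→d10:-→d11:-→d12:-→d13:-→d14:-→d15:-→d16:-→d17:-→d18:-→d19:-→d20:-→d21:-→d22:-→d23:-→d24:-→d25:-→d26:-→d27:-→d28:H3  best=H3
  + 36.186.180.192/32 (H0) depth=32
  - 0.0.0.0/0 clear@0
  + 219.192.218.0/24 (H3) depth=24
  ? 36.176.0.0  path d0:-→d1:-→d2:-→d3:-→d4:-→d5:-→d6:-→d7:-→d8:H1→d9:-→d10:-→d11:-→d12:H1  best=H1
  ? 36.186.191.100  path d0:-→d1:-→d2:-→d3:-→d4:-→d5:-→d6:-→d7:-→d8:H1→d9:-→d10:-→d11:-→d12:H1→d13:-→d14:-→d15:-→d16:-→d17:-→d18:-→d19:-→d20:H3  best=H3
  ? 185.185.201.164  path d0:-→d1:-  best=no-route
  + 36.0.0.0/8 (H2) depth=8
  + 58.61.212.136/29 (H3) depth=29
  + 58.0.0.0/8 (H3) depth=8
  ? 36.186.176.117  path d0:-→d1:-→d2:-→d3:-→d4:-→d5:-→d6:-→d7:-→d8:H2→d9:-→d10:-→d11:-→d12:H1→d13:-→d14:-→d15:-→d16:-→d17:-→d18:-→d19:-→d20:H3→d21:-  best=H3
  + 58.61.212.141/32 (H3) depth=32
  + 103.108.41.96/27 (H4) depth=27
  + 103.0.0.0/8 (H1) depth=8

== LOOKUPS ==
["H3","H3","H4","no-route","no-route","H4","H1","H3","H3","H1","H3","no-route","H3"]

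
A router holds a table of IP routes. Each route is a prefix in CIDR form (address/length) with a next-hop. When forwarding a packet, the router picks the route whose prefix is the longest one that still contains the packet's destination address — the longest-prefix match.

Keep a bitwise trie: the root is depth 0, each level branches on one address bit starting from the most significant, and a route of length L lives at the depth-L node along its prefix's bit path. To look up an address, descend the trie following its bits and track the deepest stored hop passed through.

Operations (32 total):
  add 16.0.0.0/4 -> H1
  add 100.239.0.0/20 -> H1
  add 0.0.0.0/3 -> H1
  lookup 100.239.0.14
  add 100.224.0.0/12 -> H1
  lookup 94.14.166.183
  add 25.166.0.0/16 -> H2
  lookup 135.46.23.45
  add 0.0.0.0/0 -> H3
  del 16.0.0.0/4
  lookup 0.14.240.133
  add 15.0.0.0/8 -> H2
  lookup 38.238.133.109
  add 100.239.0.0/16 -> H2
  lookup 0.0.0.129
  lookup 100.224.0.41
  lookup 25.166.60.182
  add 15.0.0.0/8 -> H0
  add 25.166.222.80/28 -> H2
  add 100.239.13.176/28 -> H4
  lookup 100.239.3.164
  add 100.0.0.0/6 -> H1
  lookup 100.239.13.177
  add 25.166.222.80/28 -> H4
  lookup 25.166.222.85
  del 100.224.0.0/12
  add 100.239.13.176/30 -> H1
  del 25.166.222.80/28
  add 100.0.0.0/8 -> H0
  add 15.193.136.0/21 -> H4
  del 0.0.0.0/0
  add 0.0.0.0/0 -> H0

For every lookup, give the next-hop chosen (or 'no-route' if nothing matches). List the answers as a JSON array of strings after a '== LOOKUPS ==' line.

Trace:
  + 16.0.0.0/4 (H1) depth=4
  + 100.239.0.0/20 (H1) depth=20
  + 0.0.0.0/3 (H1) depth=3
  ? 100.239.0.14  path d0:-→d1:-→d2:-→d3:-→d4:-→d5:-→d6:-→d7:-→d8:-→d9:-→d10:-→d11:-→d12:-→d13:-→d14:-→d15:-→d16:-→d17:-→d18:-→d19:-→d20:H1  best=H1
  + 100.224.0.0/12 (H1) depth=12
  ? 94.14.166.183  path d0:-→d1:-→d2:-  best=no-route
  + 25.166.0.0/16 (H2) depth=16
  ? 135.46.23.45  path d0:-  best=no-route
  + 0.0.0.0/0 (H3) depth=0
  - 16.0.0.0/4 clear@4
  ? 0.14.240.133  path d0:H3→d1:-→d2:-→d3:H1  best=H1
  + 15.0.0.0/8 (H2) depth=8
  ? 38.238.133.109  path d0:H3→d1:-→d2:-  best=H3
  + 100.239.0.0/16 (H2) depth=16
  ? 0.0.0.129  path d0:H3→d1:-→d2:-→d3:H1→d4:-  best=H1
  ? 100.224.0.41  path d0:H3→d1:-→d2:-→d3:-→d4:-→d5:-→d6:-→d7:-→d8:-→d9:-→d10:-→d11:-→d12:H1  best=H1
  ? 25.166.60.182  path d0:H3→d1:-→d2:-→d3:H1→d4:-→d5:-→d6:-→d7:-→d8:-→d9:-→d10:-→d11:-→d12:-→d13:-→d14:-→d15:-→d16:H2  best=H2
  + 15.0.0.0/8 (H0) depth=8
  + 25.166.222.80/28 (H2) depth=28
  + 100.239.13.176/28 (H4) depth=28
  ? 100.239.3.164  path d0:H3→d1:-→d2:-→d3:-→d4:-→d5:-→d6:-→d7:-→d8:-→d9:-→d10:-→d11:-→d12:H1→d13:-→d14:-→d15:-→d16:H2→d17:-→d18:-→d19:-→d20:H1  best=H1
  + 100.0.0.0/6 (H1) depth=6
  ? 100.239.13.177  path d0:H3→d1:-→d2:-→d3:-→d4:-→d5:-→d6:H1→d7:-→d8:-→d9:-→d10:-→d11:-→d12:H1→d13:-→d14:-→d15:-→d16:H2→d17:-→d18:-→d19:-→d20:H1→d21:-→d22:-→d23:-→d24:-→d25:-→d26:-→d27:-→d28:H4  best=H4
  + 25.166.222.80/28 (H4) depth=28
  ? 25.166.222.85  path d0:H3→d1:-→d2:-→d3:H1→d4:-→d5:-→d6:-→d7:-→d8:-→d9:-→d10:-→d11:-→d12:-→d13:-→d14:-→d15:-→d16:H2→d17:-→d18:-→d19:-→d20:-→d21:-→d22:-→d23:-→d24:-→d25:-→d26:-→d27:-→d28:H4  best=H4
  - 100.224.0.0/12 clear@12
  + 100.239.13.176/30 (H1) depth=30
  - 25.166.222.80/28 clear@28
  + 100.0.0.0/8 (H0) depth=8
  + 15.193.136.0/21 (H4) depth=21
  - 0.0.0.0/0 clear@0
  + 0.0.0.0/0 (H0) depth=0

== LOOKUPS ==
["H1","no-route","no-route","H1","H3","H1","H1","H2","H1","H4","H4"]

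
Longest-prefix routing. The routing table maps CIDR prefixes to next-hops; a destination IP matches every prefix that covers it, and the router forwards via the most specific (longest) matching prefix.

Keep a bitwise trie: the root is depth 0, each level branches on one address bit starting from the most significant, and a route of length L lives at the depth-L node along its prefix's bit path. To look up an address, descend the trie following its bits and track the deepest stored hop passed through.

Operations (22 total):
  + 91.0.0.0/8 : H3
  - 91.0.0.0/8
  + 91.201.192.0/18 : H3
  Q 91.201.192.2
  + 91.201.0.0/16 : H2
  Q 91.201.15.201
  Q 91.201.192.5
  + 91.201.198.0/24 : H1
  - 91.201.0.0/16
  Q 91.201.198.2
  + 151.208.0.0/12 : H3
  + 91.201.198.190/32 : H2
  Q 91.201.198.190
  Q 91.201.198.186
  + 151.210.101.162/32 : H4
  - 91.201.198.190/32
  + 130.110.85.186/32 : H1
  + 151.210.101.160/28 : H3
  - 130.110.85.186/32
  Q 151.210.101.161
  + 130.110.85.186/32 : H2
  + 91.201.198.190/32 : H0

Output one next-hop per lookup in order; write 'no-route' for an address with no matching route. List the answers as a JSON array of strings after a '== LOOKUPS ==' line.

Trace:
  add 91.0.0.0/8 -> H3 at depth 8
  - 91.0.0.0/8 clear@8
  add 91.201.192.0/18 -> H3 at depth 18
  Q 91.201.192.2: descend 010110111100100111 ; hops seen [H3] ; pick H3
  add 91.201.0.0/16 -> H2 at depth 16
  Q 91.201.15.201: descend 0101101111001001 ; hops seen [H2] ; pick H2
  Q 91.201.192.5: descend 010110111100100111 ; hops seen [H2,H3] ; pick H3
  add 91.201.198.0/24 -> H1 at depth 24
  - 91.201.0.0/16 clear@16
  Q 91.201.198.2: descend 010110111100100111000110 ; hops seen [H3,H1] ; pick H1
  add 151.208.0.0/12 -> H3 at depth 12
  add 91.201.198.190/32 -> H2 at depth 32
  Q 91.201.198.190: descend 01011011110010011100011010111110 ; hops seen [H3,H1,H2] ; pick H2
  Q 91.201.198.186: descend 01011011110010011100011010111 ; hops seen [H3,H1] ; pick H1
  add 151.210.101.162/32 -> H4 at depth 32
  - 91.201.198.190/32 clear@32
  add 130.110.85.186/32 -> H1 at depth 32
  add 151.210.101.160/28 -> H3 at depth 28
  - 130.110.85.186/32 clear@32
  Q 151.210.101.161: descend 100101111101001001100101101000 ; hops seen [H3,H3] ; pick H3
  add 130.110.85.186/32 -> H2 at depth 32
  add 91.201.198.190/32 -> H0 at depth 32

== LOOKUPS ==
["H3","H2","H3","H1","H2","H1","H3"]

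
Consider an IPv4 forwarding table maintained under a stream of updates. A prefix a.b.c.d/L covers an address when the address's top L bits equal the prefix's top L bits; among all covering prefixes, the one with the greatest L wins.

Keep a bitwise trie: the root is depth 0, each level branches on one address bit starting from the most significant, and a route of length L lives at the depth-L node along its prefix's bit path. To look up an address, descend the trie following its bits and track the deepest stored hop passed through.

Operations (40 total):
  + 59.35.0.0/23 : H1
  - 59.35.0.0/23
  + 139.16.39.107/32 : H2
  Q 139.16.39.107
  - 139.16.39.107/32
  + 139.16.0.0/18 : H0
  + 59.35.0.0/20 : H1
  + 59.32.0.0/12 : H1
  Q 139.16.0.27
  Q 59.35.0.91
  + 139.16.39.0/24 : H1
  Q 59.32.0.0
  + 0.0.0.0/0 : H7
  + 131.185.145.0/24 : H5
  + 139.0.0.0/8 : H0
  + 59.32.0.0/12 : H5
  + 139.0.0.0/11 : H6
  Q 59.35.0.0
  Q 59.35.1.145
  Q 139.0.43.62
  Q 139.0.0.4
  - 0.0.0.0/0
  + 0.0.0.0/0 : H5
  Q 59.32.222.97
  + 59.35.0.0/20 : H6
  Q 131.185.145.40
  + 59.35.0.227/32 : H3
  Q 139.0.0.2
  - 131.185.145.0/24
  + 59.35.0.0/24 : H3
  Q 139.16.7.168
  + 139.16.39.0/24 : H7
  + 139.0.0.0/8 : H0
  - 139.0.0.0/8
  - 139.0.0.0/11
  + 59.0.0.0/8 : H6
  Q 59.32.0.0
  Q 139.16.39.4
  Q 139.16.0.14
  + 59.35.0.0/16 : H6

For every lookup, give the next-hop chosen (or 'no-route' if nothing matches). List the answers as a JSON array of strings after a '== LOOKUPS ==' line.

Trace:
  add 59.35.0.0/23 -> H1 at depth 23
  del 59.35.0.0/23 (clear depth 23)
  add 139.16.39.107/32 -> H2 at depth 32
  lookup 139.16.39.107: bits 10001011000100000010011101101011 walk d0:-→d1:-→d2:-→d3:-→d4:-→d5:-→d6:-→d7:-→d8:-→d9:-→d10:-→d11:-→d12:-→d13:-→d14:-→d15:-→d16:-→d17:-→d18:-→d19:-→d20:-→d21:-→d22:-→d23:-→d24:-→d25:-→d26:-→d27:-→d28:-→d29:-→d30:-→d31:-→d32:H2 -> H2
  del 139.16.39.107/32 (clear depth 32)
  add 139.16.0.0/18 -> H0 at depth 18
  add 59.35.0.0/20 -> H1 at depth 20
  add 59.32.0.0/12 -> H1 at depth 12
  lookup 139.16.0.27: bits 100010110001000000 walk d0:-→d1:-→d2:-→d3:-→d4:-→d5:-→d6:-→d7:-→d8:-→d9:-→d10:-→d11:-→d12:-→d13:-→d14:-→d15:-→d16:-→d17:-→d18:H0 -> H0
  lookup 59.35.0.91: bits 00111011001000110000000 walk d0:-→d1:-→d2:-→d3:-→d4:-→d5:-→d6:-→d7:-→d8:-→d9:-→d10:-→d11:-→d12:H1→d13:-→d14:-→d15:-→d16:-→d17:-→d18:-→d19:-→d20:H1→d21:-→d22:-→d23:- -> H1
  add 139.16.39.0/24 -> H1 at depth 24
  lookup 59.32.0.0: bits 00111011001000 walk d0:-→d1:-→d2:-→d3:-→d4:-→d5:-→d6:-→d7:-→d8:-→d9:-→d10:-→d11:-→d12:H1→d13:-→d14:- -> H1
  add 0.0.0.0/0 -> H7 at depth 0
  add 131.185.145.0/24 -> H5 at depth 24
  add 139.0.0.0/8 -> H0 at depth 8
  add 59.32.0.0/12 -> H5 at depth 12
  add 139.0.0.0/11 -> H6 at depth 11
  lookup 59.35.0.0: bits 00111011001000110000000 walk d0:H7→d1:-→d2:-→d3:-→d4:-→d5:-→d6:-→d7:-→d8:-→d9:-→d10:-→d11:-→d12:H5→d13:-→d14:-→d15:-→d16:-→d17:-→d18:-→d19:-→d20:H1→d21:-→d22:-→d23:- -> H1
  lookup 59.35.1.145: bits 00111011001000110000000 walk d0:H7→d1:-→d2:-→d3:-→d4:-→d5:-→d6:-→d7:-→d8:-→d9:-→d10:-→d11:-→d12:H5→d13:-→d14:-→d15:-→d16:-→d17:-→d18:-→d19:-→d20:H1→d21:-→d22:-→d23:- -> H1
  lookup 139.0.43.62: bits 10001011000 walk d0:H7→d1:-→d2:-→d3:-→d4:-→d5:-→d6:-→d7:-→d8:H0→d9:-→d10:-→d11:H6 -> H6
  lookup 139.0.0.4: bits 10001011000 walk d0:H7→d1:-→d2:-→d3:-→d4:-→d5:-→d6:-→d7:-→d8:H0→d9:-→d10:-→d11:H6 -> H6
  del 0.0.0.0/0 (clear depth 0)
  add 0.0.0.0/0 -> H5 at depth 0
  lookup 59.32.222.97: bits 00111011001000 walk d0:H5→d1:-→d2:-→d3:-→d4:-→d5:-→d6:-→d7:-→d8:-→d9:-→d10:-→d11:-→d12:H5→d13:-→d14:- -> H5
  add 59.35.0.0/20 -> H6 at depth 20
  lookup 131.185.145.40: bits 100000111011100110010001 walk d0:H5→d1:-→d2:-→d3:-→d4:-→d5:-→d6:-→d7:-→d8:-→d9:-→d10:-→d11:-→d12:-→d13:-→d14:-→d15:-→d16:-→d17:-→d18:-→d19:-→d20:-→d21:-→d22:-→d23:-→d24:H5 -> H5
  add 59.35.0.227/32 -> H3 at depth 32
  lookup 139.0.0.2: bits 10001011000 walk d0:H5→d1:-→d2:-→d3:-→d4:-→d5:-→d6:-→d7:-→d8:H0→d9:-→d10:-→d11:H6 -> H6
  del 131.185.145.0/24 (clear depth 24)
  add 59.35.0.0/24 -> H3 at depth 24
  lookup 139.16.7.168: bits 100010110001000000 walk d0:H5→d1:-→d2:-→d3:-→d4:-→d5:-→d6:-→d7:-→d8:H0→d9:-→d10:-→d11:H6→d12:-→d13:-→d14:-→d15:-→d16:-→d17:-→d18:H0 -> H0
  add 139.16.39.0/24 -> H7 at depth 24
  add 139.0.0.0/8 -> H0 at depth 8
  del 139.0.0.0/8 (clear depth 8)
  del 139.0.0.0/11 (clear depth 11)
  add 59.0.0.0/8 -> H6 at depth 8
  lookup 59.32.0.0: bits 00111011001000 walk d0:H5→d1:-→d2:-→d3:-→d4:-→d5:-→d6:-→d7:-→d8:H6→d9:-→d10:-→d11:-→d12:H5→d13:-→d14:- -> H5
  lookup 139.16.39.4: bits 1000101100010000001001110 walk d0:H5→d1:-→d2:-→d3:-→d4:-→d5:-→d6:-→d7:-→d8:-→d9:-→d10:-→d11:-→d12:-→d13:-→d14:-→d15:-→d16:-→d17:-→d18:H0→d19:-→d20:-→d21:-→d22:-→d23:-→d24:H7→d25:- -> H7
  lookup 139.16.0.14: bits 100010110001000000 walk d0:H5→d1:-→d2:-→d3:-→d4:-→d5:-→d6:-→d7:-→d8:-→d9:-→d10:-→d11:-→d12:-→d13:-→d14:-→d15:-→d16:-→d17:-→d18:H0 -> H0
  add 59.35.0.0/16 -> H6 at depth 16

== LOOKUPS ==
["H2","H0","H1","H1","H1","H1","H6","H6","H5","H5","H6","H0","H5","H7","H0"]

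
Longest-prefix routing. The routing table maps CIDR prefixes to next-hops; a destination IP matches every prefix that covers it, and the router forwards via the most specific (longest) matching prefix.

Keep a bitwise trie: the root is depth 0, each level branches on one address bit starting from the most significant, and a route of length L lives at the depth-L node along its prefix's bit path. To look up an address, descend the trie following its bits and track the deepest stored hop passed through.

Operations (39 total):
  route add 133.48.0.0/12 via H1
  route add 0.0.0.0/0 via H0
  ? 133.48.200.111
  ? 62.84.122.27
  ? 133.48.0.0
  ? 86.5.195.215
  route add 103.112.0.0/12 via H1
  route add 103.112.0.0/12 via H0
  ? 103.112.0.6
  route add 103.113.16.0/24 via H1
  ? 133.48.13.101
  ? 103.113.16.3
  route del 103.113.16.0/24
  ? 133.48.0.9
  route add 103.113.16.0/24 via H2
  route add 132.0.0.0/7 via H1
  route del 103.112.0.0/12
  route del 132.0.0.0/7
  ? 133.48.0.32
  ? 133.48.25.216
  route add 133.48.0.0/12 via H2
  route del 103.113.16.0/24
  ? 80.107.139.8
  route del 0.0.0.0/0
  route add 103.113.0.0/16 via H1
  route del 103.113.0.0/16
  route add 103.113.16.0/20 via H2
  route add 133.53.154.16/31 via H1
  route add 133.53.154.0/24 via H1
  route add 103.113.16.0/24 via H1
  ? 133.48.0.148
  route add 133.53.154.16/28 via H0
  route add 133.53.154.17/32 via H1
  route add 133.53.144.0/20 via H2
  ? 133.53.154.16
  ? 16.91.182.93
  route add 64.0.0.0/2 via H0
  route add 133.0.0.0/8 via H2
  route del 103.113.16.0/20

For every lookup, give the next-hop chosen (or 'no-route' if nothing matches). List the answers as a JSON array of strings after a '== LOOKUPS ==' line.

Process each operation:
  add 133.48.0.0/12 -> H1 at depth 12
  add 0.0.0.0/0 -> H0 at depth 0
  Q 133.48.200.111: descend 100001010011 ; hops seen [H0,H1] ; pick H1
  Q 62.84.122.27: descend ε ; hops seen [H0] ; pick H0
  Q 133.48.0.0: descend 100001010011 ; hops seen [H0,H1] ; pick H1
  Q 86.5.195.215: descend ε ; hops seen [H0] ; pick H0
  add 103.112.0.0/12 -> H1 at depth 12
  add 103.112.0.0/12 -> H0 at depth 12
  Q 103.112.0.6: descend 011001110111 ; hops seen [H0,H0] ; pick H0
  add 103.113.16.0/24 -> H1 at depth 24
  Q 133.48.13.101: descend 100001010011 ; hops seen [H0,H1] ; pick H1
  Q 103.113.16.3: descend 011001110111000100010000 ; hops seen [H0,H0,H1] ; pick H1
  - 103.113.16.0/24 clear@24
  Q 133.48.0.9: descend 100001010011 ; hops seen [H0,H1] ; pick H1
  add 103.113.16.0/24 -> H2 at depth 24
  add 132.0.0.0/7 -> H1 at depth 7
  - 103.112.0.0/12 clear@12
  - 132.0.0.0/7 clear@7
  Q 133.48.0.32: descend 100001010011 ; hops seen [H0,H1] ; pick H1
  Q 133.48.25.216: descend 100001010011 ; hops seen [H0,H1] ; pick H1
  add 133.48.0.0/12 -> H2 at depth 12
  - 103.113.16.0/24 clear@24
  Q 80.107.139.8: descend 01 ; hops seen [H0] ; pick H0
  - 0.0.0.0/0 clear@0
  add 103.113.0.0/16 -> H1 at depth 16
  - 103.113.0.0/16 clear@16
  add 103.113.16.0/20 -> H2 at depth 20
  add 133.53.154.16/31 -> H1 at depth 31
  add 133.53.154.0/24 -> H1 at depth 24
  add 103.113.16.0/24 -> H1 at depth 24
  Q 133.48.0.148: descend 1000010100110 ; hops seen [H2] ; pick H2
  add 133.53.154.16/28 -> H0 at depth 28
  add 133.53.154.17/32 -> H1 at depth 32
  add 133.53.144.0/20 -> H2 at depth 20
  Q 133.53.154.16: descend 1000010100110101100110100001000 ; hops seen [H2,H2,H1,H0,H1] ; pick H1
  Q 16.91.182.93: descend 0 ; hops seen [∅] ; pick no-route
  add 64.0.0.0/2 -> H0 at depth 2
  add 133.0.0.0/8 -> H2 at depth 8
  - 103.113.16.0/20 clear@20

== LOOKUPS ==
["H1","H0","H1","H0","H0","H1","H1","H1","H1","H1","H0","H2","H1","no-route"]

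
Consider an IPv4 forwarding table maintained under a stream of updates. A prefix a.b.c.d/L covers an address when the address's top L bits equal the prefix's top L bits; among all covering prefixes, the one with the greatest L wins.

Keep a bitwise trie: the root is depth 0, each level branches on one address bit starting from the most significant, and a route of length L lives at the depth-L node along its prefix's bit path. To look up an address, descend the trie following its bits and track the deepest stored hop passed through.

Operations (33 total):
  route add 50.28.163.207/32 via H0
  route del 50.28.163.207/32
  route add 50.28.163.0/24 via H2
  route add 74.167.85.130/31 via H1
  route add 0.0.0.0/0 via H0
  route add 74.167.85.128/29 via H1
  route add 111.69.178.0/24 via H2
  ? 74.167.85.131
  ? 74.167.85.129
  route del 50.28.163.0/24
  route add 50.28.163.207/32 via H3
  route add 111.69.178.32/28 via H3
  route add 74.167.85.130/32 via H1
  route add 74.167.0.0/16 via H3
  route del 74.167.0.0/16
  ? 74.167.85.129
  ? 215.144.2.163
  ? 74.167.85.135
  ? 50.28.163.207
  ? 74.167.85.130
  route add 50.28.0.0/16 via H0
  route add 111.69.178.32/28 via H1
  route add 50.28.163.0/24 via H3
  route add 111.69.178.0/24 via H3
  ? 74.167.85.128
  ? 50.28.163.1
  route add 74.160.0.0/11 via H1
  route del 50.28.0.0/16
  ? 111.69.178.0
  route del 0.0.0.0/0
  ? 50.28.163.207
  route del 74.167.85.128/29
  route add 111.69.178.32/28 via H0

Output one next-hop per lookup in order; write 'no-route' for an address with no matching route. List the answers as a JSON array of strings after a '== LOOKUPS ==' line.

Apply in order:
  + 50.28.163.207/32 (H0) depth=32
  del 50.28.163.207/32 (clear depth 32)
  + 50.28.163.0/24 (H2) depth=24
  + 74.167.85.130/31 (H1) depth=31
  + 0.0.0.0/0 (H0) depth=0
  + 74.167.85.128/29 (H1) depth=29
  + 111.69.178.0/24 (H2) depth=24
  Q 74.167.85.131: descend 0100101010100111010101011000001 ; hops seen [H0,H1,H1] ; pick H1
  Q 74.167.85.129: descend 010010101010011101010101100000 ; hops seen [H0,H1] ; pick H1
  del 50.28.163.0/24 (clear depth 24)
  + 50.28.163.207/32 (H3) depth=32
  + 111.69.178.32/28 (H3) depth=28
  + 74.167.85.130/32 (H1) depth=32
  + 74.167.0.0/16 (H3) depth=16
  del 74.167.0.0/16 (clear depth 16)
  Q 74.167.85.129: descend 010010101010011101010101100000 ; hops seen [H0,H1] ; pick H1
  Q 215.144.2.163: descend ε ; hops seen [H0] ; pick H0
  Q 74.167.85.135: descend 01001010101001110101010110000 ; hops seen [H0,H1] ; pick H1
  Q 50.28.163.207: descend 00110010000111001010001111001111 ; hops seen [H0,H3] ; pick H3
  Q 74.167.85.130: descend 01001010101001110101010110000010 ; hops seen [H0,H1,H1,H1] ; pick H1
  + 50.28.0.0/16 (H0) depth=16
  + 111.69.178.32/28 (H1) depth=28
  + 50.28.163.0/24 (H3) depth=24
  + 111.69.178.0/24 (H3) depth=24
  Q 74.167.85.128: descend 010010101010011101010101100000 ; hops seen [H0,H1] ; pick H1
  Q 50.28.163.1: descend 001100100001110010100011 ; hops seen [H0,H0,H3] ; pick H3
  + 74.160.0.0/11 (H1) depth=11
  del 50.28.0.0/16 (clear depth 16)
  Q 111.69.178.0: descend 01101111010001011011001000 ; hops seen [H0,H3] ; pick H3
  del 0.0.0.0/0 (clear depth 0)
  Q 50.28.163.207: descend 00110010000111001010001111001111 ; hops seen [H3,H3] ; pick H3
  del 74.167.85.128/29 (clear depth 29)
  + 111.69.178.32/28 (H0) depth=28

== LOOKUPS ==
["H1","H1","H1","H0","H1","H3","H1","H1","H3","H3","H3"]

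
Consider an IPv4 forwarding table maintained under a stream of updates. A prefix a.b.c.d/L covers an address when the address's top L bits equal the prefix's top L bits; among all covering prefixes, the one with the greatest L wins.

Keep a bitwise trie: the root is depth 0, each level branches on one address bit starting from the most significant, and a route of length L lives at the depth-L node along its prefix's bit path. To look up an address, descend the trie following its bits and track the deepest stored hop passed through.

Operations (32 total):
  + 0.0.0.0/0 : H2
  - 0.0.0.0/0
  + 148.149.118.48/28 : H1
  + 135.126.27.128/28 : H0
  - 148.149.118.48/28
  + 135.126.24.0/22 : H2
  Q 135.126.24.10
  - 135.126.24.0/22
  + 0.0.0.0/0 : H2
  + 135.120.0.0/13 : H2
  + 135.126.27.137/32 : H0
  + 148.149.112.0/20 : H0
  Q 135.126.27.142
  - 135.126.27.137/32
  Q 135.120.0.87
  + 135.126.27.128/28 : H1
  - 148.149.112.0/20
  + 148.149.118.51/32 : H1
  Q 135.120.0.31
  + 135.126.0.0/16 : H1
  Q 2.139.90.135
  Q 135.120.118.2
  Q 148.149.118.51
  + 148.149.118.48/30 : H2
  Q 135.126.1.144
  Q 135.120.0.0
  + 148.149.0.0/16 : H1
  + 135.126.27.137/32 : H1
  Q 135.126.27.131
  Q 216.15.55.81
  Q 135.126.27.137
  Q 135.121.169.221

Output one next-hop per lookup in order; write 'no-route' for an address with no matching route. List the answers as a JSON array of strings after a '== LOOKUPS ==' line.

Process each operation:
  + 0.0.0.0/0 (H2) depth=0
  del 0.0.0.0/0 (clear depth 0)
  + 148.149.118.48/28 (H1) depth=28
  + 135.126.27.128/28 (H0) depth=28
  del 148.149.118.48/28 (clear depth 28)
  + 135.126.24.0/22 (H2) depth=22
  ? 135.126.24.10  path d0:-→d1:-→d2:-→d3:-→d4:-→d5:-→d6:-→d7:-→d8:-→d9:-→d10:-→d11:-→d12:-→d13:-→d14:-→d15:-→d16:-→d17:-→d18:-→d19:-→d20:-→d21:-→d22:H2  best=H2
  del 135.126.24.0/22 (clear depth 22)
  + 0.0.0.0/0 (H2) depth=0
  + 135.120.0.0/13 (H2) depth=13
  + 135.126.27.137/32 (H0) depth=32
  + 148.149.112.0/20 (H0) depth=20
  ? 135.126.27.142  path d0:H2→d1:-→d2:-→d3:-→d4:-→d5:-→d6:-→d7:-→d8:-→d9:-→d10:-→d11:-→d12:-→d13:H2→d14:-→d15:-→d16:-→d17:-→d18:-→d19:-→d20:-→d21:-→d22:-→d23:-→d24:-→d25:-→d26:-→d27:-→d28:H0→d29:-  best=H0
  del 135.126.27.137/32 (clear depth 32)
  ? 135.120.0.87  path d0:H2→d1:-→d2:-→d3:-→d4:-→d5:-→d6:-→d7:-→d8:-→d9:-→d10:-→d11:-→d12:-→d13:H2  best=H2
  + 135.126.27.128/28 (H1) depth=28
  del 148.149.112.0/20 (clear depth 20)
  + 148.149.118.51/32 (H1) depth=32
  ? 135.120.0.31  path d0:H2→d1:-→d2:-→d3:-→d4:-→d5:-→d6:-→d7:-→d8:-→d9:-→d10:-→d11:-→d12:-→d13:H2  best=H2
  + 135.126.0.0/16 (H1) depth=16
  ? 2.139.90.135  path d0:H2  best=H2
  ? 135.120.118.2  path d0:H2→d1:-→d2:-→d3:-→d4:-→d5:-→d6:-→d7:-→d8:-→d9:-→d10:-→d11:-→d12:-→d13:H2  best=H2
  ? 148.149.118.51  path d0:H2→d1:-→d2:-→d3:-→d4:-→d5:-→d6:-→d7:-→d8:-→d9:-→d10:-→d11:-→d12:-→d13:-→d14:-→d15:-→d16:-→d17:-→d18:-→d19:-→d20:-→d21:-→d22:-→d23:-→d24:-→d25:-→d26:-→d27:-→d28:-→d29:-→d30:-→d31:-→d32:H1  best=H1
  + 148.149.118.48/30 (H2) depth=30
  ? 135.126.1.144  path d0:H2→d1:-→d2:-→d3:-→d4:-→d5:-→d6:-→d7:-→d8:-→d9:-→d10:-→d11:-→d12:-→d13:H2→d14:-→d15:-→d16:H1→d17:-→d18:-→d19:-  best=H1
  ? 135.120.0.0  path d0:H2→d1:-→d2:-→d3:-→d4:-→d5:-→d6:-→d7:-→d8:-→d9:-→d10:-→d11:-→d12:-→d13:H2  best=H2
  + 148.149.0.0/16 (H1) depth=16
  + 135.126.27.137/32 (H1) depth=32
  ? 135.126.27.131  path d0:H2→d1:-→d2:-→d3:-→d4:-→d5:-→d6:-→d7:-→d8:-→d9:-→d10:-→d11:-→d12:-→d13:H2→d14:-→d15:-→d16:H1→d17:-→d18:-→d19:-→d20:-→d21:-→d22:-→d23:-→d24:-→d25:-→d26:-→d27:-→d28:H1  best=H1
  ? 216.15.55.81  path d0:H2→d1:-  best=H2
  ? 135.126.27.137  path d0:H2→d1:-→d2:-→d3:-→d4:-→d5:-→d6:-→d7:-→d8:-→d9:-→d10:-→d11:-→d12:-→d13:H2→d14:-→d15:-→d16:H1→d17:-→d18:-→d19:-→d20:-→d21:-→d22:-→d23:-→d24:-→d25:-→d26:-→d27:-→d28:H1→d29:-→d30:-→d31:-→d32:H1  best=H1
  ? 135.121.169.221  path d0:H2→d1:-→d2:-→d3:-→d4:-→d5:-→d6:-→d7:-→d8:-→d9:-→d10:-→d11:-→d12:-→d13:H2  best=H2

== LOOKUPS ==
["H2","H0","H2","H2","H2","H2","H1","H1","H2","H1","H2","H1","H2"]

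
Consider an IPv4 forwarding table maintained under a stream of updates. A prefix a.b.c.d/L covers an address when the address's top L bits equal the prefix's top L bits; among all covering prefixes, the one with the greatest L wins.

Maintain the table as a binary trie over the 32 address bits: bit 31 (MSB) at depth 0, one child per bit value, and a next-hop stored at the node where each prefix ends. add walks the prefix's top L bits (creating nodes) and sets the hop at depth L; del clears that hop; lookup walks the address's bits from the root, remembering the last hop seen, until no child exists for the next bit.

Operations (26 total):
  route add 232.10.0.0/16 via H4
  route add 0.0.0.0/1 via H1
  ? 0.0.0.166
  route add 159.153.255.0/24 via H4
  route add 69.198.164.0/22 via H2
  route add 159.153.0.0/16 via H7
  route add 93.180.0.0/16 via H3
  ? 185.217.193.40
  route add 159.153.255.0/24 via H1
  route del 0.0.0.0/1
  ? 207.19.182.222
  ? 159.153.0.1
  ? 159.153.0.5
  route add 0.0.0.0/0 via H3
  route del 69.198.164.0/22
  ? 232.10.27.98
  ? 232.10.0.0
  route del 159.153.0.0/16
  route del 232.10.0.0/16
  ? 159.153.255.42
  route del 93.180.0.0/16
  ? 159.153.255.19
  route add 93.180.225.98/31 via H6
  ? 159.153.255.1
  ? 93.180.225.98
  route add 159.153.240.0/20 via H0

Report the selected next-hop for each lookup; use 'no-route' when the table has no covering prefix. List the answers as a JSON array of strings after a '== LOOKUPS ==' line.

Process each operation:
  + 232.10.0.0/16 (H4) depth=16
  + 0.0.0.0/1 (H1) depth=1
  lookup 0.0.0.166: bits 0 walk d0:-→d1:H1 -> H1
  + 159.153.255.0/24 (H4) depth=24
  + 69.198.164.0/22 (H2) depth=22
  + 159.153.0.0/16 (H7) depth=16
  + 93.180.0.0/16 (H3) depth=16
  lookup 185.217.193.40: bits 10 walk d0:-→d1:-→d2:- -> no-route
  + 159.153.255.0/24 (H1) depth=24
  del 0.0.0.0/1 (clear depth 1)
  lookup 207.19.182.222: bits 11 walk d0:-→d1:-→d2:- -> no-route
  lookup 159.153.0.1: bits 1001111110011001 walk d0:-→d1:-→d2:-→d3:-→d4:-→d5:-→d6:-→d7:-→d8:-→d9:-→d10:-→d11:-→d12:-→d13:-→d14:-→d15:-→d16:H7 -> H7
  lookup 159.153.0.5: bits 1001111110011001 walk d0:-→d1:-→d2:-→d3:-→d4:-→d5:-→d6:-→d7:-→d8:-→d9:-→d10:-→d11:-→d12:-→d13:-→d14:-→d15:-→d16:H7 -> H7
  + 0.0.0.0/0 (H3) depth=0
  del 69.198.164.0/22 (clear depth 22)
  lookup 232.10.27.98: bits 1110100000001010 walk d0:H3→d1:-→d2:-→d3:-→d4:-→d5:-→d6:-→d7:-→d8:-→d9:-→d10:-→d11:-→d12:-→d13:-→d14:-→d15:-→d16:H4 -> H4
  lookup 232.10.0.0: bits 1110100000001010 walk d0:H3→d1:-→d2:-→d3:-→d4:-→d5:-→d6:-→d7:-→d8:-→d9:-→d10:-→d11:-→d12:-→d13:-→d14:-→d15:-→d16:H4 -> H4
  del 159.153.0.0/16 (clear depth 16)
  del 232.10.0.0/16 (clear depth 16)
  lookup 159.153.255.42: bits 100111111001100111111111 walk d0:H3→d1:-→d2:-→d3:-→d4:-→d5:-→d6:-→d7:-→d8:-→d9:-→d10:-→d11:-→d12:-→d13:-→d14:-→d15:-→d16:-→d17:-→d18:-→d19:-→d20:-→d21:-→d22:-→d23:-→d24:H1 -> H1
  del 93.180.0.0/16 (clear depth 16)
  lookup 159.153.255.19: bits 100111111001100111111111 walk d0:H3→d1:-→d2:-→d3:-→d4:-→d5:-→d6:-→d7:-→d8:-→d9:-→d10:-→d11:-→d12:-→d13:-→d14:-→d15:-→d16:-→d17:-→d18:-→d19:-→d20:-→d21:-→d22:-→d23:-→d24:H1 -> H1
  + 93.180.225.98/31 (H6) depth=31
  lookup 159.153.255.1: bits 100111111001100111111111 walk d0:H3→d1:-→d2:-→d3:-→d4:-→d5:-→d6:-→d7:-→d8:-→d9:-→d10:-→d11:-→d12:-→d13:-→d14:-→d15:-→d16:-→d17:-→d18:-→d19:-→d20:-→d21:-→d22:-→d23:-→d24:H1 -> H1
  lookup 93.180.225.98: bits 0101110110110100111000010110001 walk d0:H3→d1:-→d2:-→d3:-→d4:-→d5:-→d6:-→d7:-→d8:-→d9:-→d10:-→d11:-→d12:-→d13:-→d14:-→d15:-→d16:-→d17:-→d18:-→d19:-→d20:-→d21:-→d22:-→d23:-→d24:-→d25:-→d26:-→d27:-→d28:-→d29:-→d30:-→d31:H6 -> H6
  + 159.153.240.0/20 (H0) depth=20

== LOOKUPS ==
["H1","no-route","no-route","H7","H7","H4","H4","H1","H1","H1","H6"]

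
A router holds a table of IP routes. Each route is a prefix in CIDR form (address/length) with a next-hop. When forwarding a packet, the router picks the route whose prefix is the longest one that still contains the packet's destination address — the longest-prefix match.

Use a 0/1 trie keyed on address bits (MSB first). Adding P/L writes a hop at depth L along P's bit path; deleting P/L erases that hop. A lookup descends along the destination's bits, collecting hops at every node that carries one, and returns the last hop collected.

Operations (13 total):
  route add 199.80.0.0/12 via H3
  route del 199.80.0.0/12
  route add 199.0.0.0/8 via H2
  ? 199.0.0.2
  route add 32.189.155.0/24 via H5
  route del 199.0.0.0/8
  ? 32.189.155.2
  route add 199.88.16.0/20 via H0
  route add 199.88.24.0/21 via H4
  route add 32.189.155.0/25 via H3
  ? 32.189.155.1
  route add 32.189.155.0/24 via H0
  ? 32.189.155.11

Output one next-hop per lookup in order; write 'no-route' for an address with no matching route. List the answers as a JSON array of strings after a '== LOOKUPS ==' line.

Process each operation:
  + 199.80.0.0/12 (H3) depth=12
  - 199.80.0.0/12 clear@12
  + 199.0.0.0/8 (H2) depth=8
  lookup 199.0.0.2: bits 110001110 walk d0:-→d1:-→d2:-→d3:-→d4:-→d5:-→d6:-→d7:-→d8:H2→d9:- -> H2
  + 32.189.155.0/24 (H5) depth=24
  - 199.0.0.0/8 clear@8
  lookup 32.189.155.2: bits 001000001011110110011011 walk d0:-→d1:-→d2:-→d3:-→d4:-→d5:-→d6:-→d7:-→d8:-→d9:-→d10:-→d11:-→d12:-→d13:-→d14:-→d15:-→d16:-→d17:-→d18:-→d19:-→d20:-→d21:-→d22:-→d23:-→d24:H5 -> H5
  + 199.88.16.0/20 (H0) depth=20
  + 199.88.24.0/21 (H4) depth=21
  + 32.189.155.0/25 (H3) depth=25
  lookup 32.189.155.1: bits 0010000010111101100110110 walk d0:-→d1:-→d2:-→d3:-→d4:-→d5:-→d6:-→d7:-→d8:-→d9:-→d10:-→d11:-→d12:-→d13:-→d14:-→d15:-→d16:-→d17:-→d18:-→d19:-→d20:-→d21:-→d22:-→d23:-→d24:H5→d25:H3 -> H3
  + 32.189.155.0/24 (H0) depth=24
  lookup 32.189.155.11: bits 0010000010111101100110110 walk d0:-→d1:-→d2:-→d3:-→d4:-→d5:-→d6:-→d7:-→d8:-→d9:-→d10:-→d11:-→d12:-→d13:-→d14:-→d15:-→d16:-→d17:-→d18:-→d19:-→d20:-→d21:-→d22:-→d23:-→d24:H0→d25:H3 -> H3

== LOOKUPS ==
["H2","H5","H3","H3"]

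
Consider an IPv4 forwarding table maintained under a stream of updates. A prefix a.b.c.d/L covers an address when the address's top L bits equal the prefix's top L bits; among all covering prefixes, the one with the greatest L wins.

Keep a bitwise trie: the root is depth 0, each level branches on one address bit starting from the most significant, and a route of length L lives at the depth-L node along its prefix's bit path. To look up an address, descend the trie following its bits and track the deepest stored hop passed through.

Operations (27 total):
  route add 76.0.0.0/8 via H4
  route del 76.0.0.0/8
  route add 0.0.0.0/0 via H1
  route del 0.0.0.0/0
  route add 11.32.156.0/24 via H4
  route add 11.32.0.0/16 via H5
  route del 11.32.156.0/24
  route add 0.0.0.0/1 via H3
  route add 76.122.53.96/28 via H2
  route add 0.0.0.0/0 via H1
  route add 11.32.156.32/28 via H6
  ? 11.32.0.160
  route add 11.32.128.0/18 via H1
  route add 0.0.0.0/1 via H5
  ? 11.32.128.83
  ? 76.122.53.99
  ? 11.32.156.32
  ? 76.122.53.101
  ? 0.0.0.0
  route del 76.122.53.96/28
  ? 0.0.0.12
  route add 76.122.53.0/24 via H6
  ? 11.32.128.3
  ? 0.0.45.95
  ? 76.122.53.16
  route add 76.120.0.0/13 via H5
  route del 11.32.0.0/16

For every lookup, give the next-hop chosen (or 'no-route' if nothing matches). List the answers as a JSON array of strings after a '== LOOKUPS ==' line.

Apply in order:
  add 76.0.0.0/8 -> H4 at depth 8
  del 76.0.0.0/8 (clear depth 8)
  add 0.0.0.0/0 -> H1 at depth 0
  del 0.0.0.0/0 (clear depth 0)
  add 11.32.156.0/24 -> H4 at depth 24
  add 11.32.0.0/16 -> H5 at depth 16
  del 11.32.156.0/24 (clear depth 24)
  add 0.0.0.0/1 -> H3 at depth 1
  add 76.122.53.96/28 -> H2 at depth 28
  add 0.0.0.0/0 -> H1 at depth 0
  add 11.32.156.32/28 -> H6 at depth 28
  ? 11.32.0.160  path d0:H1→d1:H3→d2:-→d3:-→d4:-→d5:-→d6:-→d7:-→d8:-→d9:-→d10:-→d11:-→d12:-→d13:-→d14:-→d15:-→d16:H5  best=H5
  add 11.32.128.0/18 -> H1 at depth 18
  add 0.0.0.0/1 -> H5 at depth 1
  ? 11.32.128.83  path d0:H1→d1:H5→d2:-→d3:-→d4:-→d5:-→d6:-→d7:-→d8:-→d9:-→d10:-→d11:-→d12:-→d13:-→d14:-→d15:-→d16:H5→d17:-→d18:H1→d19:-  best=H1
  ? 76.122.53.99  path d0:H1→d1:H5→d2:-→d3:-→d4:-→d5:-→d6:-→d7:-→d8:-→d9:-→d10:-→d11:-→d12:-→d13:-→d14:-→d15:-→d16:-→d17:-→d18:-→d19:-→d20:-→d21:-→d22:-→d23:-→d24:-→d25:-→d26:-→d27:-→d28:H2  best=H2
  ? 11.32.156.32  path d0:H1→d1:H5→d2:-→d3:-→d4:-→d5:-→d6:-→d7:-→d8:-→d9:-→d10:-→d11:-→d12:-→d13:-→d14:-→d15:-→d16:H5→d17:-→d18:H1→d19:-→d20:-→d21:-→d22:-→d23:-→d24:-→d25:-→d26:-→d27:-→d28:H6  best=H6
  ? 76.122.53.101  path d0:H1→d1:H5→d2:-→d3:-→d4:-→d5:-→d6:-→d7:-→d8:-→d9:-→d10:-→d11:-→d12:-→d13:-→d14:-→d15:-→d16:-→d17:-→d18:-→d19:-→d20:-→d21:-→d22:-→d23:-→d24:-→d25:-→d26:-→d27:-→d28:H2  best=H2
  ? 0.0.0.0  path d0:H1→d1:H5→d2:-→d3:-→d4:-  best=H5
  del 76.122.53.96/28 (clear depth 28)
  ? 0.0.0.12  path d0:H1→d1:H5→d2:-→d3:-→d4:-  best=H5
  add 76.122.53.0/24 -> H6 at depth 24
  ? 11.32.128.3  path d0:H1→d1:H5→d2:-→d3:-→d4:-→d5:-→d6:-→d7:-→d8:-→d9:-→d10:-→d11:-→d12:-→d13:-→d14:-→d15:-→d16:H5→d17:-→d18:H1→d19:-  best=H1
  ? 0.0.45.95  path d0:H1→d1:H5→d2:-→d3:-→d4:-  best=H5
  ? 76.122.53.16  path d0:H1→d1:H5→d2:-→d3:-→d4:-→d5:-→d6:-→d7:-→d8:-→d9:-→d10:-→d11:-→d12:-→d13:-→d14:-→d15:-→d16:-→d17:-→d18:-→d19:-→d20:-→d21:-→d22:-→d23:-→d24:H6→d25:-  best=H6
  add 76.120.0.0/13 -> H5 at depth 13
  del 11.32.0.0/16 (clear depth 16)

== LOOKUPS ==
["H5","H1","H2","H6","H2","H5","H5","H1","H5","H6"]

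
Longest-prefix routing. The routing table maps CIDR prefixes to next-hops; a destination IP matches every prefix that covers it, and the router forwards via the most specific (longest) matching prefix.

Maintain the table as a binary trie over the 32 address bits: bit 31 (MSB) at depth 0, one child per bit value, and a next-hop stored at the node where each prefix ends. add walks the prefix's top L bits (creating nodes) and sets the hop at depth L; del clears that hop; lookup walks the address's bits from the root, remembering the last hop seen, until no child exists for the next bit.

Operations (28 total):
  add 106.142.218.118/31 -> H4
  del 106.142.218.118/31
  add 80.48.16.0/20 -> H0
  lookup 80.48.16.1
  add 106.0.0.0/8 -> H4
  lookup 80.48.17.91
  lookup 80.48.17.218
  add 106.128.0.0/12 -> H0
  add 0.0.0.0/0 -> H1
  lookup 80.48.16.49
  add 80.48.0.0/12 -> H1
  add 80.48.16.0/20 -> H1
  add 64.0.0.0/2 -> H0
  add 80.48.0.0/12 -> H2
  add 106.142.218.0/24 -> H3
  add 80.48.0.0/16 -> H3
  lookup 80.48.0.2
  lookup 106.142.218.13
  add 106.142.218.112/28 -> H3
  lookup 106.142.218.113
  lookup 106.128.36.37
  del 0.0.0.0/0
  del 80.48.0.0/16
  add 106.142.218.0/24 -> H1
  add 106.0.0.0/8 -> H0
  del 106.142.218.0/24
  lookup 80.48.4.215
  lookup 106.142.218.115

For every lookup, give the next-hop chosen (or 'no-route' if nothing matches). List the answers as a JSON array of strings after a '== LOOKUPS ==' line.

Apply in order:
  + 106.142.218.118/31 (H4) depth=31
  del 106.142.218.118/31 (clear depth 31)
  + 80.48.16.0/20 (H0) depth=20
  Q 80.48.16.1: descend 01010000001100000001 ; hops seen [H0] ; pick H0
  + 106.0.0.0/8 (H4) depth=8
  Q 80.48.17.91: descend 01010000001100000001 ; hops seen [H0] ; pick H0
  Q 80.48.17.218: descend 01010000001100000001 ; hops seen [H0] ; pick H0
  + 106.128.0.0/12 (H0) depth=12
  + 0.0.0.0/0 (H1) depth=0
  Q 80.48.16.49: descend 01010000001100000001 ; hops seen [H1,H0] ; pick H0
  + 80.48.0.0/12 (H1) depth=12
  + 80.48.16.0/20 (H1) depth=20
  + 64.0.0.0/2 (H0) depth=2
  + 80.48.0.0/12 (H2) depth=12
  + 106.142.218.0/24 (H3) depth=24
  + 80.48.0.0/16 (H3) depth=16
  Q 80.48.0.2: descend 0101000000110000000 ; hops seen [H1,H0,H2,H3] ; pick H3
  Q 106.142.218.13: descend 0110101010001110110110100 ; hops seen [H1,H0,H4,H0,H3] ; pick H3
  + 106.142.218.112/28 (H3) depth=28
  Q 106.142.218.113: descend 01101010100011101101101001110 ; hops seen [H1,H0,H4,H0,H3,H3] ; pick H3
  Q 106.128.36.37: descend 011010101000 ; hops seen [H1,H0,H4,H0] ; pick H0
  del 0.0.0.0/0 (clear depth 0)
  del 80.48.0.0/16 (clear depth 16)
  + 106.142.218.0/24 (H1) depth=24
  + 106.0.0.0/8 (H0) depth=8
  del 106.142.218.0/24 (clear depth 24)
  Q 80.48.4.215: descend 0101000000110000000 ; hops seen [H0,H2] ; pick H2
  Q 106.142.218.115: descend 01101010100011101101101001110 ; hops seen [H0,H0,H0,H3] ; pick H3

== LOOKUPS ==
["H0","H0","H0","H0","H3","H3","H3","H0","H2","H3"]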